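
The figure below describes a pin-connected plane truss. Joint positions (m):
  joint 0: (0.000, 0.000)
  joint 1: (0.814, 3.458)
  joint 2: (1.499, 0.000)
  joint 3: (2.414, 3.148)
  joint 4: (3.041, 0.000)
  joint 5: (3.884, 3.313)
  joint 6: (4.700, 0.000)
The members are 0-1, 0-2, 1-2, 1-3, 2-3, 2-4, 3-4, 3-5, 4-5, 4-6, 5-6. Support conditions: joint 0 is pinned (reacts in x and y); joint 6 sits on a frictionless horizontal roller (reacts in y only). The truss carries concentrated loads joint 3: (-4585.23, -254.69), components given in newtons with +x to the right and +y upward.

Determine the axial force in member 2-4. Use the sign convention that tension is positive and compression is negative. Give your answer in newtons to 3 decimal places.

-2135.185

N=7 nodes, M=11 members, R=3 reactions → 2N=14, M+R=14
member 0 (0-1): L=3.5525, (cx,cy)=(0.2291,0.9734)
member 1 (0-2): L=1.4990, (cx,cy)=(1.0000,0.0000)
member 2 (1-2): L=3.5252, (cx,cy)=(0.1943,-0.9809)
member 3 (1-3): L=1.6298, (cx,cy)=(0.9817,-0.1902)
member 4 (2-3): L=3.2783, (cx,cy)=(0.2791,0.9603)
member 5 (2-4): L=1.5420, (cx,cy)=(1.0000,0.0000)
member 6 (3-4): L=3.2098, (cx,cy)=(0.1953,-0.9807)
member 7 (3-5): L=1.4792, (cx,cy)=(0.9938,0.1115)
member 8 (4-5): L=3.4186, (cx,cy)=(0.2466,0.9691)
member 9 (4-6): L=1.6590, (cx,cy)=(1.0000,0.0000)
member 10 (5-6): L=3.4120, (cx,cy)=(0.2392,-0.9710)
solve A·x = −loads:
  F[0-1] = -3282.3318 N (compression)
  F[0-2] = -3833.1379 N (compression)
  F[1-2] = +3541.5638 N (tension)
  F[1-3] = -1467.0573 N (compression)
  F[2-3] = -3617.8338 N (compression)
  F[2-4] = -2135.1846 N (compression)
  F[3-4] = +3171.5372 N (tension)
  F[3-5] = +1525.1833 N (tension)
  F[4-5] = -3209.5561 N (compression)
  F[4-6] = -724.2069 N (compression)
  F[5-6] = +3028.1893 N (tension)
  Rx@0 = +4585.2300 N
  Ry@0 = +3195.0054 N
  Ry@6 = -2940.3154 N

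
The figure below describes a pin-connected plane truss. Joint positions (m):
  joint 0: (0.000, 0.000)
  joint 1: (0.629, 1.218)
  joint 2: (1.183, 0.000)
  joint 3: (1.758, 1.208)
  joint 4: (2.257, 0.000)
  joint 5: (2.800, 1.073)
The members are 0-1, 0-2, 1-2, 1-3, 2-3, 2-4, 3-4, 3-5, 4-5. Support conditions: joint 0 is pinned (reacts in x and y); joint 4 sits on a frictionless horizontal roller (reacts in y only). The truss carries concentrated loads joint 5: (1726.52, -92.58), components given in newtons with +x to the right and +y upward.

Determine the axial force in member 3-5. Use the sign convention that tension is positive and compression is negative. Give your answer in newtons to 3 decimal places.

N=6 nodes, M=9 members, R=3 reactions → 2N=12, M+R=12
member 0 (0-1): L=1.3708, (cx,cy)=(0.4588,0.8885)
member 1 (0-2): L=1.1830, (cx,cy)=(1.0000,0.0000)
member 2 (1-2): L=1.3381, (cx,cy)=(0.4140,-0.9103)
member 3 (1-3): L=1.1290, (cx,cy)=(1.0000,-0.0089)
member 4 (2-3): L=1.3379, (cx,cy)=(0.4298,0.9029)
member 5 (2-4): L=1.0740, (cx,cy)=(1.0000,0.0000)
member 6 (3-4): L=1.3070, (cx,cy)=(0.3818,-0.9242)
member 7 (3-5): L=1.0507, (cx,cy)=(0.9917,-0.1285)
member 8 (4-5): L=1.2026, (cx,cy)=(0.4515,0.8923)
solve A·x = −loads:
  F[0-1] = +948.8616 N (tension)
  F[0-2] = +1291.1374 N (tension)
  F[1-2] = -934.1906 N (compression)
  F[1-3] = +822.1961 N (tension)
  F[2-3] = +941.7790 N (tension)
  F[2-4] = +499.5904 N (tension)
  F[3-4] = -1145.4658 N (compression)
  F[3-5] = +1678.1649 N (tension)
  F[4-5] = +137.8962 N (tension)
  Rx@0 = -1726.5200 N
  Ry@0 = -843.0779 N
  Ry@4 = +935.6579 N

1678.165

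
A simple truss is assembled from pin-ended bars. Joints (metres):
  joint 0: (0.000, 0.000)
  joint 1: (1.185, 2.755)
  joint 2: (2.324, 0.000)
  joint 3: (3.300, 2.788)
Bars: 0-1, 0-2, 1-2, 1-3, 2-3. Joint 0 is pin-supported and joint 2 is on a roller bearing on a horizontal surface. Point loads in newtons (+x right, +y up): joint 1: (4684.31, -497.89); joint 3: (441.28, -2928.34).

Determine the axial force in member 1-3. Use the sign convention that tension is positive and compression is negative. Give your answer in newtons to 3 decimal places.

N=4 nodes, M=5 members, R=3 reactions → 2N=8, M+R=8
member 0 (0-1): L=2.9990, (cx,cy)=(0.3951,0.9186)
member 1 (0-2): L=2.3240, (cx,cy)=(1.0000,0.0000)
member 2 (1-2): L=2.9812, (cx,cy)=(0.3821,-0.9241)
member 3 (1-3): L=2.1153, (cx,cy)=(0.9999,0.0156)
member 4 (2-3): L=2.9539, (cx,cy)=(0.3304,0.9438)
solve A·x = −loads:
  F[0-1] = +7694.3240 N (tension)
  F[0-2] = +2085.3607 N (tension)
  F[1-2] = -8162.3294 N (compression)
  F[1-3] = +1474.6422 N (tension)
  F[2-3] = -3126.9648 N (compression)
  Rx@0 = -5125.5900 N
  Ry@0 = -7068.2125 N
  Ry@2 = +10494.4425 N

1474.642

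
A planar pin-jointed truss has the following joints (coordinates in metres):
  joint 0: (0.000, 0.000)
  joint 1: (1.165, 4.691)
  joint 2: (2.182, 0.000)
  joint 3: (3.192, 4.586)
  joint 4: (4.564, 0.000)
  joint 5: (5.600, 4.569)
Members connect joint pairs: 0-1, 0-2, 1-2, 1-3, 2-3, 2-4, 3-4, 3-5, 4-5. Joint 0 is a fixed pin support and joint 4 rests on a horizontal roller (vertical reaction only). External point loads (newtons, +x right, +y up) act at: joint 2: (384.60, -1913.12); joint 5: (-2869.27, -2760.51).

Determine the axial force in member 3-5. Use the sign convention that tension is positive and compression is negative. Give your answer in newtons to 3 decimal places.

-2239.807

N=6 nodes, M=9 members, R=3 reactions → 2N=12, M+R=12
member 0 (0-1): L=4.8335, (cx,cy)=(0.2410,0.9705)
member 1 (0-2): L=2.1820, (cx,cy)=(1.0000,0.0000)
member 2 (1-2): L=4.8000, (cx,cy)=(0.2119,-0.9773)
member 3 (1-3): L=2.0297, (cx,cy)=(0.9987,-0.0517)
member 4 (2-3): L=4.6959, (cx,cy)=(0.2151,0.9766)
member 5 (2-4): L=2.3820, (cx,cy)=(1.0000,0.0000)
member 6 (3-4): L=4.7868, (cx,cy)=(0.2866,-0.9580)
member 7 (3-5): L=2.4081, (cx,cy)=(1.0000,-0.0071)
member 8 (4-5): L=4.6850, (cx,cy)=(0.2211,0.9752)
solve A·x = −loads:
  F[0-1] = -3342.8233 N (compression)
  F[0-2] = -1678.9618 N (compression)
  F[1-2] = +3400.5342 N (tension)
  F[1-3] = -1528.2462 N (compression)
  F[2-3] = -1444.0056 N (compression)
  F[2-4] = -1032.4916 N (compression)
  F[3-4] = +1405.9518 N (tension)
  F[3-5] = -2239.8074 N (compression)
  F[4-5] = -2846.7979 N (compression)
  Rx@0 = +2484.6700 N
  Ry@0 = +3244.2722 N
  Ry@4 = +1429.3578 N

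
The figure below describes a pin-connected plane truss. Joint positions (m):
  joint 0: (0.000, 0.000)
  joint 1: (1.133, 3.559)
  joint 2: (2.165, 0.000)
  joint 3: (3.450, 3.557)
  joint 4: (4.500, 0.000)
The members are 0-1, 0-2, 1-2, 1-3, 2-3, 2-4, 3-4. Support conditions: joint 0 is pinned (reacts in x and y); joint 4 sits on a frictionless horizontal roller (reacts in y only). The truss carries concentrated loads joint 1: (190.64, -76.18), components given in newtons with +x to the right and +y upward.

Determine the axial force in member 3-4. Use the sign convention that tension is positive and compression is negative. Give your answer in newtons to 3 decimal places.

-177.206

N=5 nodes, M=7 members, R=3 reactions → 2N=10, M+R=10
member 0 (0-1): L=3.7350, (cx,cy)=(0.3033,0.9529)
member 1 (0-2): L=2.1650, (cx,cy)=(1.0000,0.0000)
member 2 (1-2): L=3.7056, (cx,cy)=(0.2785,-0.9604)
member 3 (1-3): L=2.3170, (cx,cy)=(1.0000,-0.0009)
member 4 (2-3): L=3.7820, (cx,cy)=(0.3398,0.9405)
member 5 (2-4): L=2.3350, (cx,cy)=(1.0000,0.0000)
member 6 (3-4): L=3.7087, (cx,cy)=(0.2831,-0.9591)
solve A·x = −loads:
  F[0-1] = +98.4127 N (tension)
  F[0-2] = +160.7868 N (tension)
  F[1-2] = -176.8562 N (compression)
  F[1-3] = -111.5329 N (compression)
  F[2-3] = +180.6034 N (tension)
  F[2-4] = +50.1696 N (tension)
  F[3-4] = -177.2057 N (compression)
  Rx@0 = -190.6400 N
  Ry@0 = -93.7755 N
  Ry@4 = +169.9555 N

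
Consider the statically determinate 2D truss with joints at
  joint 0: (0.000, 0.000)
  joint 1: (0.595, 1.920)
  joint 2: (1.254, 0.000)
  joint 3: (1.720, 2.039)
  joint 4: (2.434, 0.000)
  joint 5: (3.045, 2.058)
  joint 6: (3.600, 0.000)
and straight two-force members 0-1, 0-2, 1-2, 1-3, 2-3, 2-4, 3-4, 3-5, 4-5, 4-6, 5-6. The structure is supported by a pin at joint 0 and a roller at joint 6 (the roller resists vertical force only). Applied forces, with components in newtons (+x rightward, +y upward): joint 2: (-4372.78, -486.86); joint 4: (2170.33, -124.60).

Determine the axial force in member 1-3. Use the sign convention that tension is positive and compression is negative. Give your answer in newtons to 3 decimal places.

N=7 nodes, M=11 members, R=3 reactions → 2N=14, M+R=14
member 0 (0-1): L=2.0101, (cx,cy)=(0.2960,0.9552)
member 1 (0-2): L=1.2540, (cx,cy)=(1.0000,0.0000)
member 2 (1-2): L=2.0299, (cx,cy)=(0.3246,-0.9458)
member 3 (1-3): L=1.1313, (cx,cy)=(0.9945,0.1052)
member 4 (2-3): L=2.0916, (cx,cy)=(0.2228,0.9749)
member 5 (2-4): L=1.1800, (cx,cy)=(1.0000,0.0000)
member 6 (3-4): L=2.1604, (cx,cy)=(0.3305,-0.9438)
member 7 (3-5): L=1.3251, (cx,cy)=(0.9999,0.0143)
member 8 (4-5): L=2.1468, (cx,cy)=(0.2846,0.9586)
member 9 (4-6): L=1.1660, (cx,cy)=(1.0000,0.0000)
member 10 (5-6): L=2.1315, (cx,cy)=(0.2604,-0.9655)
solve A·x = −loads:
  F[0-1] = -374.4058 N (compression)
  F[0-2] = -2091.6229 N (compression)
  F[1-2] = +352.8993 N (tension)
  F[1-3] = -226.6495 N (compression)
  F[2-3] = +157.0213 N (tension)
  F[2-4] = +2360.7379 N (tension)
  F[3-4] = -139.1216 N (compression)
  F[3-5] = -144.4438 N (compression)
  F[4-5] = +266.9441 N (tension)
  F[4-6] = +68.4535 N (tension)
  F[5-6] = -262.9013 N (compression)
  Rx@0 = +2202.4500 N
  Ry@0 = +357.6270 N
  Ry@6 = +253.8330 N

-226.649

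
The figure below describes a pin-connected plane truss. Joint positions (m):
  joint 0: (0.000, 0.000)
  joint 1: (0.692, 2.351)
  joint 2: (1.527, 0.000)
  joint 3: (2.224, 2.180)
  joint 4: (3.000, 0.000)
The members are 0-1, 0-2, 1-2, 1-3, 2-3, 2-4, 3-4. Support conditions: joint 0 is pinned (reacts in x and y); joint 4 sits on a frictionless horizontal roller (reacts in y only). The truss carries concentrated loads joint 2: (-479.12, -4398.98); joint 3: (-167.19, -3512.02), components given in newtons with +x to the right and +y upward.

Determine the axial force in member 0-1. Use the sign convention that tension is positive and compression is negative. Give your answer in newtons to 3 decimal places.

-3325.143

N=5 nodes, M=7 members, R=3 reactions → 2N=10, M+R=10
member 0 (0-1): L=2.4507, (cx,cy)=(0.2824,0.9593)
member 1 (0-2): L=1.5270, (cx,cy)=(1.0000,0.0000)
member 2 (1-2): L=2.4949, (cx,cy)=(0.3347,-0.9423)
member 3 (1-3): L=1.5415, (cx,cy)=(0.9938,-0.1109)
member 4 (2-3): L=2.2887, (cx,cy)=(0.3045,0.9525)
member 5 (2-4): L=1.4730, (cx,cy)=(1.0000,0.0000)
member 6 (3-4): L=2.3140, (cx,cy)=(0.3354,-0.9421)
solve A·x = −loads:
  F[0-1] = -3325.1431 N (compression)
  F[0-2] = +292.5945 N (tension)
  F[1-2] = +3640.5876 N (tension)
  F[1-3] = -2170.7536 N (compression)
  F[2-3] = +1016.6354 N (tension)
  F[2-4] = +1680.5622 N (tension)
  F[3-4] = -5011.3577 N (compression)
  Rx@0 = +646.3100 N
  Ry@0 = +3189.8331 N
  Ry@4 = +4721.1669 N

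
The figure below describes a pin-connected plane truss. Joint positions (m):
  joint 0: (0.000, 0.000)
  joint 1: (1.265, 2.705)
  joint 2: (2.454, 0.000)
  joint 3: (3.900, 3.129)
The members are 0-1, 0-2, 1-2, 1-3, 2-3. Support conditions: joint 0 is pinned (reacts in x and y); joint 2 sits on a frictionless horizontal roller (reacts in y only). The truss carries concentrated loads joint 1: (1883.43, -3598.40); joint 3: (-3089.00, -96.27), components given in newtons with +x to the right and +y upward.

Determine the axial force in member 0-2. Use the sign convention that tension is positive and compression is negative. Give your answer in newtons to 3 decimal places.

454.290

N=4 nodes, M=5 members, R=3 reactions → 2N=8, M+R=8
member 0 (0-1): L=2.9862, (cx,cy)=(0.4236,0.9058)
member 1 (0-2): L=2.4540, (cx,cy)=(1.0000,0.0000)
member 2 (1-2): L=2.9548, (cx,cy)=(0.4024,-0.9155)
member 3 (1-3): L=2.6689, (cx,cy)=(0.9873,0.1589)
member 4 (2-3): L=3.4470, (cx,cy)=(0.4195,0.9078)
solve A·x = −loads:
  F[0-1] = -3918.2892 N (compression)
  F[0-2] = +454.2903 N (tension)
  F[1-2] = -631.7065 N (compression)
  F[1-3] = -3331.4016 N (compression)
  F[2-3] = +476.9793 N (tension)
  Rx@0 = +1205.5700 N
  Ry@0 = +3549.3456 N
  Ry@2 = +145.3244 N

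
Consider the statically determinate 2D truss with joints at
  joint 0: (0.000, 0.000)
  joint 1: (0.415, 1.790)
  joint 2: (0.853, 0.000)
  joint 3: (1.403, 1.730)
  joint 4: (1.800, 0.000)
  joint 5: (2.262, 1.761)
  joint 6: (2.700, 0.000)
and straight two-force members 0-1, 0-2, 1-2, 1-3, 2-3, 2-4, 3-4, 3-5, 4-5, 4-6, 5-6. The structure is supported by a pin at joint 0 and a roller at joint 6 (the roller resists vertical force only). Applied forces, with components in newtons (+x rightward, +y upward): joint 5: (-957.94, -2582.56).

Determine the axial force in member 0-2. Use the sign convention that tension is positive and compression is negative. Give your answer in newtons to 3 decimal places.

N=7 nodes, M=11 members, R=3 reactions → 2N=14, M+R=14
member 0 (0-1): L=1.8375, (cx,cy)=(0.2259,0.9742)
member 1 (0-2): L=0.8530, (cx,cy)=(1.0000,0.0000)
member 2 (1-2): L=1.8428, (cx,cy)=(0.2377,-0.9713)
member 3 (1-3): L=0.9898, (cx,cy)=(0.9982,-0.0606)
member 4 (2-3): L=1.8153, (cx,cy)=(0.3030,0.9530)
member 5 (2-4): L=0.9470, (cx,cy)=(1.0000,0.0000)
member 6 (3-4): L=1.7750, (cx,cy)=(0.2237,-0.9747)
member 7 (3-5): L=0.8596, (cx,cy)=(0.9993,0.0361)
member 8 (4-5): L=1.8206, (cx,cy)=(0.2538,0.9673)
member 9 (4-6): L=0.9000, (cx,cy)=(1.0000,0.0000)
member 10 (5-6): L=1.8147, (cx,cy)=(0.2414,-0.9704)
solve A·x = −loads:
  F[0-1] = -1071.4225 N (compression)
  F[0-2] = -715.9560 N (compression)
  F[1-2] = +1106.0962 N (tension)
  F[1-3] = -505.8119 N (compression)
  F[2-3] = -1127.3886 N (compression)
  F[2-4] = -111.4863 N (compression)
  F[3-4] = +1030.9885 N (tension)
  F[3-5] = -1077.7520 N (compression)
  F[4-5] = -1038.8754 N (compression)
  F[4-6] = +382.7393 N (tension)
  F[5-6] = -1585.7053 N (compression)
  Rx@0 = +957.9400 N
  Ry@0 = +1043.7384 N
  Ry@6 = +1538.8216 N

-715.956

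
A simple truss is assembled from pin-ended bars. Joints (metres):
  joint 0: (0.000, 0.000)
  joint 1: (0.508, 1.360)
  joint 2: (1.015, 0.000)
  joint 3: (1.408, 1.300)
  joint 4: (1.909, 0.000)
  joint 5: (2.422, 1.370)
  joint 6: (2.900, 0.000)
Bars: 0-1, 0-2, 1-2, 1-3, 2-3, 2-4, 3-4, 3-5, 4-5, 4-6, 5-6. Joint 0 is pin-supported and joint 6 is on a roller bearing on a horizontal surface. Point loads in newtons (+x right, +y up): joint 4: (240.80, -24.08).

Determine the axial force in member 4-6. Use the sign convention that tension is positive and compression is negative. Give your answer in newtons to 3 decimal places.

5.531

N=7 nodes, M=11 members, R=3 reactions → 2N=14, M+R=14
member 0 (0-1): L=1.4518, (cx,cy)=(0.3499,0.9368)
member 1 (0-2): L=1.0150, (cx,cy)=(1.0000,0.0000)
member 2 (1-2): L=1.4514, (cx,cy)=(0.3493,-0.9370)
member 3 (1-3): L=0.9020, (cx,cy)=(0.9978,-0.0665)
member 4 (2-3): L=1.3581, (cx,cy)=(0.2894,0.9572)
member 5 (2-4): L=0.8940, (cx,cy)=(1.0000,0.0000)
member 6 (3-4): L=1.3932, (cx,cy)=(0.3596,-0.9331)
member 7 (3-5): L=1.0164, (cx,cy)=(0.9976,0.0689)
member 8 (4-5): L=1.4629, (cx,cy)=(0.3507,0.9365)
member 9 (4-6): L=0.9910, (cx,cy)=(1.0000,0.0000)
member 10 (5-6): L=1.4510, (cx,cy)=(0.3294,-0.9442)
solve A·x = −loads:
  F[0-1] = -8.7840 N (compression)
  F[0-2] = +243.8737 N (tension)
  F[1-2] = +9.2300 N (tension)
  F[1-3] = -6.3118 N (compression)
  F[2-3] = -9.0351 N (compression)
  F[2-4] = +249.7123 N (tension)
  F[3-4] = +7.9478 N (tension)
  F[3-5] = -11.7984 N (compression)
  F[4-5] = +17.7938 N (tension)
  F[4-6] = +5.5306 N (tension)
  F[5-6] = -16.7884 N (compression)
  Rx@0 = -240.8000 N
  Ry@0 = +8.2287 N
  Ry@6 = +15.8513 N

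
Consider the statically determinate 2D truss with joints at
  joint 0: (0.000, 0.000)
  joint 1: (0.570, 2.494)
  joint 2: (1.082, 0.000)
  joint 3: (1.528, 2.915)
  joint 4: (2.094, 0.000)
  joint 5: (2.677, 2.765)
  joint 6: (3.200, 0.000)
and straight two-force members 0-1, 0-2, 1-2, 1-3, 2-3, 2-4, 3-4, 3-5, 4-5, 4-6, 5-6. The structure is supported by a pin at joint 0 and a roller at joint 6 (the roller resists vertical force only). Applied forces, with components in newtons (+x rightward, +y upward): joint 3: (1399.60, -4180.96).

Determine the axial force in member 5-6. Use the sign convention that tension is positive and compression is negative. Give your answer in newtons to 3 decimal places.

-3329.363

N=7 nodes, M=11 members, R=3 reactions → 2N=14, M+R=14
member 0 (0-1): L=2.5583, (cx,cy)=(0.2228,0.9749)
member 1 (0-2): L=1.0820, (cx,cy)=(1.0000,0.0000)
member 2 (1-2): L=2.5460, (cx,cy)=(0.2011,-0.9796)
member 3 (1-3): L=1.0464, (cx,cy)=(0.9155,0.4023)
member 4 (2-3): L=2.9489, (cx,cy)=(0.1512,0.9885)
member 5 (2-4): L=1.0120, (cx,cy)=(1.0000,0.0000)
member 6 (3-4): L=2.9694, (cx,cy)=(0.1906,-0.9817)
member 7 (3-5): L=1.1587, (cx,cy)=(0.9916,-0.1294)
member 8 (4-5): L=2.8258, (cx,cy)=(0.2063,0.9785)
member 9 (4-6): L=1.1060, (cx,cy)=(1.0000,0.0000)
member 10 (5-6): L=2.8140, (cx,cy)=(0.1859,-0.9826)
solve A·x = −loads:
  F[0-1] = -933.0574 N (compression)
  F[0-2] = +1607.4885 N (tension)
  F[1-2] = +766.1866 N (tension)
  F[1-3] = -395.3779 N (compression)
  F[2-3] = -759.2682 N (compression)
  F[2-4] = +1876.4007 N (tension)
  F[3-4] = -3163.0964 N (compression)
  F[3-5] = -1284.2945 N (compression)
  F[4-5] = +3173.3771 N (tension)
  F[4-6] = +618.7774 N (tension)
  F[5-6] = -3329.3631 N (compression)
  Rx@0 = -1399.6000 N
  Ry@0 = +909.6035 N
  Ry@6 = +3271.3565 N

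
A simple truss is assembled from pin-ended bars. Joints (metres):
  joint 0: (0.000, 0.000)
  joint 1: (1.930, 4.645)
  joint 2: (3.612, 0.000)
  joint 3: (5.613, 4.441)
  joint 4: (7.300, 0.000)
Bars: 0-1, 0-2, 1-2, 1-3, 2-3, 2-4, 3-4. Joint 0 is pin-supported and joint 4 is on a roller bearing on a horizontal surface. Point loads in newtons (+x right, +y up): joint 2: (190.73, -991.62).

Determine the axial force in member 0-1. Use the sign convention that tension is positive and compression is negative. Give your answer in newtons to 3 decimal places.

-542.495

N=5 nodes, M=7 members, R=3 reactions → 2N=10, M+R=10
member 0 (0-1): L=5.0300, (cx,cy)=(0.3837,0.9235)
member 1 (0-2): L=3.6120, (cx,cy)=(1.0000,0.0000)
member 2 (1-2): L=4.9402, (cx,cy)=(0.3405,-0.9403)
member 3 (1-3): L=3.6886, (cx,cy)=(0.9985,-0.0553)
member 4 (2-3): L=4.8710, (cx,cy)=(0.4108,0.9117)
member 5 (2-4): L=3.6880, (cx,cy)=(1.0000,0.0000)
member 6 (3-4): L=4.7506, (cx,cy)=(0.3551,-0.9348)
solve A·x = −loads:
  F[0-1] = -542.4951 N (compression)
  F[0-2] = +398.8841 N (tension)
  F[1-2] = +556.2235 N (tension)
  F[1-3] = -398.1436 N (compression)
  F[2-3] = +514.0022 N (tension)
  F[2-4] = +186.3822 N (tension)
  F[3-4] = -524.8561 N (compression)
  Rx@0 = -190.7300 N
  Ry@0 = +500.9719 N
  Ry@4 = +490.6481 N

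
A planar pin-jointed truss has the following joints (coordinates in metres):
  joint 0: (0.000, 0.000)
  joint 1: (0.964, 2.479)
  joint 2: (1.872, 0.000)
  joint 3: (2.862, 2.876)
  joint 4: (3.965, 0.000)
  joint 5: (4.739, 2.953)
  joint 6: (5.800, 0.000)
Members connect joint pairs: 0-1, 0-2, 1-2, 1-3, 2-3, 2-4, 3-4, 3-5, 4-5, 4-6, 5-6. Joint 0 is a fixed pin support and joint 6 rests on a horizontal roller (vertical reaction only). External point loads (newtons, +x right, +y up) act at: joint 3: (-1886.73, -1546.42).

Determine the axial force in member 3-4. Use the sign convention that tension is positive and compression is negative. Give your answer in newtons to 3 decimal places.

N=7 nodes, M=11 members, R=3 reactions → 2N=14, M+R=14
member 0 (0-1): L=2.6598, (cx,cy)=(0.3624,0.9320)
member 1 (0-2): L=1.8720, (cx,cy)=(1.0000,0.0000)
member 2 (1-2): L=2.6401, (cx,cy)=(0.3439,-0.9390)
member 3 (1-3): L=1.9391, (cx,cy)=(0.9788,0.2047)
member 4 (2-3): L=3.0416, (cx,cy)=(0.3255,0.9455)
member 5 (2-4): L=2.0930, (cx,cy)=(1.0000,0.0000)
member 6 (3-4): L=3.0803, (cx,cy)=(0.3581,-0.9337)
member 7 (3-5): L=1.8786, (cx,cy)=(0.9992,0.0410)
member 8 (4-5): L=3.0528, (cx,cy)=(0.2535,0.9673)
member 9 (4-6): L=1.8350, (cx,cy)=(1.0000,0.0000)
member 10 (5-6): L=3.1378, (cx,cy)=(0.3381,-0.9411)
solve A·x = −loads:
  F[0-1] = -1844.2896 N (compression)
  F[0-2] = -1218.3076 N (compression)
  F[1-2] = +1562.0083 N (tension)
  F[1-3] = -1231.7387 N (compression)
  F[2-3] = -1551.1831 N (compression)
  F[2-4] = -176.1978 N (compression)
  F[3-4] = +189.4895 N (tension)
  F[3-5] = +108.4352 N (tension)
  F[4-5] = -182.9005 N (compression)
  F[4-6] = -61.9712 N (compression)
  F[5-6] = +183.2747 N (tension)
  Rx@0 = +1886.7300 N
  Ry@0 = +1718.8996 N
  Ry@6 = -172.4796 N

189.490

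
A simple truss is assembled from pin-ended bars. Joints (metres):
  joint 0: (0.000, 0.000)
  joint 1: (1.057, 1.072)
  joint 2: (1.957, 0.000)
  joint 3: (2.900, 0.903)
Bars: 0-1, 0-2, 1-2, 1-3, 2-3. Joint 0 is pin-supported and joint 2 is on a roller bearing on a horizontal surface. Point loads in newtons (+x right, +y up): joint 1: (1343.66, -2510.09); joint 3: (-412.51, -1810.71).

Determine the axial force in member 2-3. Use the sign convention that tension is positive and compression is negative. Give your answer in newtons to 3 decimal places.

-2439.177

N=4 nodes, M=5 members, R=3 reactions → 2N=8, M+R=8
member 0 (0-1): L=1.5055, (cx,cy)=(0.7021,0.7121)
member 1 (0-2): L=1.9570, (cx,cy)=(1.0000,0.0000)
member 2 (1-2): L=1.3997, (cx,cy)=(0.6430,-0.7659)
member 3 (1-3): L=1.8507, (cx,cy)=(0.9958,-0.0913)
member 4 (2-3): L=1.3056, (cx,cy)=(0.7223,0.6916)
solve A·x = −loads:
  F[0-1] = +370.5181 N (tension)
  F[0-2] = +671.0065 N (tension)
  F[1-2] = -3783.4505 N (compression)
  F[1-3] = +1354.8687 N (tension)
  F[2-3] = -2439.1772 N (compression)
  Rx@0 = -931.1500 N
  Ry@0 = -263.8352 N
  Ry@2 = +4584.6352 N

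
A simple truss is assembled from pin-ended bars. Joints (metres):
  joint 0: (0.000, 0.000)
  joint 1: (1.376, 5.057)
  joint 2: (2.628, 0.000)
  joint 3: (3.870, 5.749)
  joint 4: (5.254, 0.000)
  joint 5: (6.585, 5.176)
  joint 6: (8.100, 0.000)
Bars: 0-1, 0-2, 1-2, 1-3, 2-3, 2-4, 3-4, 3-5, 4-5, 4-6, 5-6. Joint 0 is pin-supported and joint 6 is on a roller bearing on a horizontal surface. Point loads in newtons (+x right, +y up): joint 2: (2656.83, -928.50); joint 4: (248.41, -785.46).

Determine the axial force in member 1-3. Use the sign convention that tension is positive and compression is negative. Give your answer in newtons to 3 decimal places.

N=7 nodes, M=11 members, R=3 reactions → 2N=14, M+R=14
member 0 (0-1): L=5.2409, (cx,cy)=(0.2626,0.9649)
member 1 (0-2): L=2.6280, (cx,cy)=(1.0000,0.0000)
member 2 (1-2): L=5.2097, (cx,cy)=(0.2403,-0.9707)
member 3 (1-3): L=2.5882, (cx,cy)=(0.9636,0.2674)
member 4 (2-3): L=5.8816, (cx,cy)=(0.2112,0.9775)
member 5 (2-4): L=2.6260, (cx,cy)=(1.0000,0.0000)
member 6 (3-4): L=5.9132, (cx,cy)=(0.2341,-0.9722)
member 7 (3-5): L=2.7748, (cx,cy)=(0.9784,-0.2065)
member 8 (4-5): L=5.3444, (cx,cy)=(0.2490,0.9685)
member 9 (4-6): L=2.8460, (cx,cy)=(1.0000,0.0000)
member 10 (5-6): L=5.3932, (cx,cy)=(0.2809,-0.9597)
solve A·x = −loads:
  F[0-1] = -936.0704 N (compression)
  F[0-2] = +3151.0074 N (tension)
  F[1-2] = +804.9543 N (tension)
  F[1-3] = -455.8091 N (compression)
  F[2-3] = +150.5308 N (tension)
  F[2-4] = +655.8386 N (tension)
  F[3-4] = +65.7963 N (tension)
  F[3-5] = -432.1425 N (compression)
  F[4-5] = +744.9638 N (tension)
  F[4-6] = +237.2980 N (tension)
  F[5-6] = -844.7437 N (compression)
  Rx@0 = -2905.2400 N
  Ry@0 = +903.2310 N
  Ry@6 = +810.7290 N

-455.809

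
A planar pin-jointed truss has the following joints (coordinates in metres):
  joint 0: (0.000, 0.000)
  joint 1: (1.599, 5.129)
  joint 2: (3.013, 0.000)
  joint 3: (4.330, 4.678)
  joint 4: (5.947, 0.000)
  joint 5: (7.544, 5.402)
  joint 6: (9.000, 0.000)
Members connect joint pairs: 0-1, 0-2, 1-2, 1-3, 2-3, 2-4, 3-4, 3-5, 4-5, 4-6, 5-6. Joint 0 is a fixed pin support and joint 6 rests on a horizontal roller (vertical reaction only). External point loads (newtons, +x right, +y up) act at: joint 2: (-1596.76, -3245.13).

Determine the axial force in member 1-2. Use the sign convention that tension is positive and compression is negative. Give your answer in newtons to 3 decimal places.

N=7 nodes, M=11 members, R=3 reactions → 2N=14, M+R=14
member 0 (0-1): L=5.3725, (cx,cy)=(0.2976,0.9547)
member 1 (0-2): L=3.0130, (cx,cy)=(1.0000,0.0000)
member 2 (1-2): L=5.3203, (cx,cy)=(0.2658,-0.9640)
member 3 (1-3): L=2.7680, (cx,cy)=(0.9866,-0.1629)
member 4 (2-3): L=4.8599, (cx,cy)=(0.2710,0.9626)
member 5 (2-4): L=2.9340, (cx,cy)=(1.0000,0.0000)
member 6 (3-4): L=4.9496, (cx,cy)=(0.3267,-0.9451)
member 7 (3-5): L=3.2945, (cx,cy)=(0.9756,0.2198)
member 8 (4-5): L=5.6331, (cx,cy)=(0.2835,0.9590)
member 9 (4-6): L=3.0530, (cx,cy)=(1.0000,0.0000)
member 10 (5-6): L=5.5948, (cx,cy)=(0.2602,-0.9655)
solve A·x = −loads:
  F[0-1] = -2261.2064 N (compression)
  F[0-2] = -923.7607 N (compression)
  F[1-2] = +2466.8614 N (tension)
  F[1-3] = -1346.6179 N (compression)
  F[2-3] = +900.6907 N (tension)
  F[2-4] = +1084.5395 N (tension)
  F[3-4] = -1306.2491 N (compression)
  F[3-5] = -674.2786 N (compression)
  F[4-5] = +1287.3951 N (tension)
  F[4-6] = +292.8165 N (tension)
  F[5-6] = -1125.1670 N (compression)
  Rx@0 = +1596.7600 N
  Ry@0 = +2158.7326 N
  Ry@6 = +1086.3974 N

2466.861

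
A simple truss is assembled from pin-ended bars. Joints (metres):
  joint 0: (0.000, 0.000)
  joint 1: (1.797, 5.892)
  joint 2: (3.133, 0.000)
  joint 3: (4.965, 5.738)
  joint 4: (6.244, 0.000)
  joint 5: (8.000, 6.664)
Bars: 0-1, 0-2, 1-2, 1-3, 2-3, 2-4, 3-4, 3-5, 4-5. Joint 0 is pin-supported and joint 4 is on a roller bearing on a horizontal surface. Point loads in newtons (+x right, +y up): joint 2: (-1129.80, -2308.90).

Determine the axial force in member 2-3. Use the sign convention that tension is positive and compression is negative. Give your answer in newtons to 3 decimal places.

N=6 nodes, M=9 members, R=3 reactions → 2N=12, M+R=12
member 0 (0-1): L=6.1599, (cx,cy)=(0.2917,0.9565)
member 1 (0-2): L=3.1330, (cx,cy)=(1.0000,0.0000)
member 2 (1-2): L=6.0416, (cx,cy)=(0.2211,-0.9752)
member 3 (1-3): L=3.1717, (cx,cy)=(0.9988,-0.0486)
member 4 (2-3): L=6.0234, (cx,cy)=(0.3041,0.9526)
member 5 (2-4): L=3.1110, (cx,cy)=(1.0000,0.0000)
member 6 (3-4): L=5.8788, (cx,cy)=(0.2176,-0.9760)
member 7 (3-5): L=3.1731, (cx,cy)=(0.9565,0.2918)
member 8 (4-5): L=6.8915, (cx,cy)=(0.2548,0.9670)
solve A·x = −loads:
  F[0-1] = -1202.6965 N (compression)
  F[0-2] = -778.9451 N (compression)
  F[1-2] = +1210.4152 N (tension)
  F[1-3] = -619.2500 N (compression)
  F[2-3] = +1184.5704 N (tension)
  F[2-4] = +258.2335 N (tension)
  F[3-4] = -1186.9488 N (compression)
  F[3-5] = -0.0000 N (compression)
  F[4-5] = -0.0000 N (compression)
  Rx@0 = +1129.8000 N
  Ry@0 = +1150.3824 N
  Ry@4 = +1158.5176 N

1184.570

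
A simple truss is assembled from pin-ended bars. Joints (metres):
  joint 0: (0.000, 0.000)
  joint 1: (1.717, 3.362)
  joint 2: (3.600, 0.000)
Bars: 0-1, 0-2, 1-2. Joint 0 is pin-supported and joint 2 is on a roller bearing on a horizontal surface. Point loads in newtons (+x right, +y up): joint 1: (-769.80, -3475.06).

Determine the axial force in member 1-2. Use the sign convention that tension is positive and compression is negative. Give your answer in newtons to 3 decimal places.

-1075.679

N=3 nodes, M=3 members, R=3 reactions → 2N=6, M+R=6
member 0 (0-1): L=3.7751, (cx,cy)=(0.4548,0.8906)
member 1 (0-2): L=3.6000, (cx,cy)=(1.0000,0.0000)
member 2 (1-2): L=3.8534, (cx,cy)=(0.4887,-0.8725)
solve A·x = −loads:
  F[0-1] = -2848.2075 N (compression)
  F[0-2] = +525.6398 N (tension)
  F[1-2] = -1075.6788 N (compression)
  Rx@0 = +769.8000 N
  Ry@0 = +2536.5571 N
  Ry@2 = +938.5029 N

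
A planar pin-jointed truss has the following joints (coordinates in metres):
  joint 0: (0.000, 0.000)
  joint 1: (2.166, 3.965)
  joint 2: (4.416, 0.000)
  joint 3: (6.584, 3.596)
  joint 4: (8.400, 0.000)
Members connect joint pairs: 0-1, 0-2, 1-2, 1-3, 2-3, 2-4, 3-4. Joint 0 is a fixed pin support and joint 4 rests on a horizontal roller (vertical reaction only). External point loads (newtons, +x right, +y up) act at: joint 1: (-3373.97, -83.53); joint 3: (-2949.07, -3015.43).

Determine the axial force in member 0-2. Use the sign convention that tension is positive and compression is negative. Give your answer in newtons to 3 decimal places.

N=5 nodes, M=7 members, R=3 reactions → 2N=10, M+R=10
member 0 (0-1): L=4.5181, (cx,cy)=(0.4794,0.8776)
member 1 (0-2): L=4.4160, (cx,cy)=(1.0000,0.0000)
member 2 (1-2): L=4.5589, (cx,cy)=(0.4935,-0.8697)
member 3 (1-3): L=4.4334, (cx,cy)=(0.9965,-0.0832)
member 4 (2-3): L=4.1990, (cx,cy)=(0.5163,0.8564)
member 5 (2-4): L=3.9840, (cx,cy)=(1.0000,0.0000)
member 6 (3-4): L=4.0285, (cx,cy)=(0.4508,-0.8926)
solve A·x = −loads:
  F[0-1] = -4066.7873 N (compression)
  F[0-2] = -4373.3803 N (compression)
  F[1-2] = +4063.3348 N (tension)
  F[1-3] = -583.1242 N (compression)
  F[2-3] = -4126.5614 N (compression)
  F[2-4] = -237.3604 N (compression)
  F[3-4] = +526.5496 N (tension)
  Rx@0 = +6323.0400 N
  Ry@0 = +3568.9754 N
  Ry@4 = -470.0154 N

-4373.380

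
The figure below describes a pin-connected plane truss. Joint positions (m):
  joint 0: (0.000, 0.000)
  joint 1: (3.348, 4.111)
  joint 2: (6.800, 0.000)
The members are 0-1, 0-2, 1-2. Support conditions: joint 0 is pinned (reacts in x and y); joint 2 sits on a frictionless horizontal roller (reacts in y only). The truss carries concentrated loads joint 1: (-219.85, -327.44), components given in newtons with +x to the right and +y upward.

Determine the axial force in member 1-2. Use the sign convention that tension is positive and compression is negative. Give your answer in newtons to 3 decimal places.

N=3 nodes, M=3 members, R=3 reactions → 2N=6, M+R=6
member 0 (0-1): L=5.3018, (cx,cy)=(0.6315,0.7754)
member 1 (0-2): L=6.8000, (cx,cy)=(1.0000,0.0000)
member 2 (1-2): L=5.3681, (cx,cy)=(0.6431,-0.7658)
solve A·x = −loads:
  F[0-1] = -385.7869 N (compression)
  F[0-2] = +23.7666 N (tension)
  F[1-2] = -36.9589 N (compression)
  Rx@0 = +219.8500 N
  Ry@0 = +299.1362 N
  Ry@2 = +28.3038 N

-36.959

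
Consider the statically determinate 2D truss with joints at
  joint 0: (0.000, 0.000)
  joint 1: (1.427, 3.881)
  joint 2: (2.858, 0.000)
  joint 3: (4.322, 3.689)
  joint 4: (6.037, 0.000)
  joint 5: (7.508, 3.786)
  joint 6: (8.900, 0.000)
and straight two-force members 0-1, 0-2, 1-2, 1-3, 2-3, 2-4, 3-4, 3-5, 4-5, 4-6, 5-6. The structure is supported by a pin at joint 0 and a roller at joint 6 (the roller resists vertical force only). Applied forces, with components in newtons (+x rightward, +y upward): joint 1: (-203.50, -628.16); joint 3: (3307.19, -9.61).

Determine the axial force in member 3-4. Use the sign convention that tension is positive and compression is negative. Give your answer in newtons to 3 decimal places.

N=7 nodes, M=11 members, R=3 reactions → 2N=14, M+R=14
member 0 (0-1): L=4.1350, (cx,cy)=(0.3451,0.9386)
member 1 (0-2): L=2.8580, (cx,cy)=(1.0000,0.0000)
member 2 (1-2): L=4.1364, (cx,cy)=(0.3460,-0.9383)
member 3 (1-3): L=2.9014, (cx,cy)=(0.9978,-0.0662)
member 4 (2-3): L=3.9689, (cx,cy)=(0.3689,0.9295)
member 5 (2-4): L=3.1790, (cx,cy)=(1.0000,0.0000)
member 6 (3-4): L=4.0682, (cx,cy)=(0.4216,-0.9068)
member 7 (3-5): L=3.1875, (cx,cy)=(0.9995,0.0304)
member 8 (4-5): L=4.0617, (cx,cy)=(0.3622,0.9321)
member 9 (4-6): L=2.8630, (cx,cy)=(1.0000,0.0000)
member 10 (5-6): L=4.0338, (cx,cy)=(0.3451,-0.9386)
solve A·x = −loads:
  F[0-1] = +798.7570 N (tension)
  F[0-2] = +2828.0389 N (tension)
  F[1-2] = -1540.0537 N (compression)
  F[1-3] = +1014.1586 N (tension)
  F[2-3] = +1554.5866 N (tension)
  F[2-4] = +1721.8146 N (tension)
  F[3-4] = -1565.7102 N (compression)
  F[3-5] = -1062.2560 N (compression)
  F[4-5] = +1523.1827 N (tension)
  F[4-6] = +510.1265 N (tension)
  F[5-6] = -1478.2636 N (compression)
  Rx@0 = -3103.6900 N
  Ry@0 = -749.6861 N
  Ry@6 = +1387.4561 N

-1565.710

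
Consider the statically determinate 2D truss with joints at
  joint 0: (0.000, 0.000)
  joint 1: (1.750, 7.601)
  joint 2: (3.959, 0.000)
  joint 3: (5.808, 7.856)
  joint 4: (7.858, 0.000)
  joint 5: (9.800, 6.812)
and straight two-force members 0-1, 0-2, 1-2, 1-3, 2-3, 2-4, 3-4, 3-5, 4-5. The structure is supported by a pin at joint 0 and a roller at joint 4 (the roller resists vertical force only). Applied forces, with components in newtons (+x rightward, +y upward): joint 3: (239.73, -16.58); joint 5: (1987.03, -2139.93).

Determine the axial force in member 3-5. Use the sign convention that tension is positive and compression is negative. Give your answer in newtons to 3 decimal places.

2498.181

N=6 nodes, M=9 members, R=3 reactions → 2N=12, M+R=12
member 0 (0-1): L=7.7999, (cx,cy)=(0.2244,0.9745)
member 1 (0-2): L=3.9590, (cx,cy)=(1.0000,0.0000)
member 2 (1-2): L=7.9155, (cx,cy)=(0.2791,-0.9603)
member 3 (1-3): L=4.0660, (cx,cy)=(0.9980,0.0627)
member 4 (2-3): L=8.0707, (cx,cy)=(0.2291,0.9734)
member 5 (2-4): L=3.8990, (cx,cy)=(1.0000,0.0000)
member 6 (3-4): L=8.1191, (cx,cy)=(0.2525,-0.9676)
member 7 (3-5): L=4.1263, (cx,cy)=(0.9675,-0.2530)
member 8 (4-5): L=7.0834, (cx,cy)=(0.2742,0.9617)
solve A·x = −loads:
  F[0-1] = +2551.7860 N (tension)
  F[0-2] = +1654.2331 N (tension)
  F[1-2] = -2506.3783 N (compression)
  F[1-3] = +1274.4990 N (tension)
  F[2-3] = +2472.5633 N (tension)
  F[2-4] = +388.3020 N (tension)
  F[3-4] = -3240.3756 N (compression)
  F[3-5] = +2498.1814 N (tension)
  F[4-5] = -1567.9332 N (compression)
  Rx@0 = -2226.7600 N
  Ry@0 = -2486.7297 N
  Ry@4 = +4643.2397 N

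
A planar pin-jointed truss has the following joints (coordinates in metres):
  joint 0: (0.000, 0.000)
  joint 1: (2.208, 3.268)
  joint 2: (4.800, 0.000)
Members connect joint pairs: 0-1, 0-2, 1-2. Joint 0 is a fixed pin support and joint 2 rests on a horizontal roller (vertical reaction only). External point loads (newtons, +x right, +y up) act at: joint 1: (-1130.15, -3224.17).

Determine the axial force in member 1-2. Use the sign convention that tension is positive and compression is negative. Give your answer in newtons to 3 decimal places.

-910.901

N=3 nodes, M=3 members, R=3 reactions → 2N=6, M+R=6
member 0 (0-1): L=3.9440, (cx,cy)=(0.5598,0.8286)
member 1 (0-2): L=4.8000, (cx,cy)=(1.0000,0.0000)
member 2 (1-2): L=4.1711, (cx,cy)=(0.6214,-0.7835)
solve A·x = −loads:
  F[0-1] = -3029.7978 N (compression)
  F[0-2] = +566.0478 N (tension)
  F[1-2] = -910.9013 N (compression)
  Rx@0 = +1130.1500 N
  Ry@0 = +2510.4956 N
  Ry@2 = +713.6744 N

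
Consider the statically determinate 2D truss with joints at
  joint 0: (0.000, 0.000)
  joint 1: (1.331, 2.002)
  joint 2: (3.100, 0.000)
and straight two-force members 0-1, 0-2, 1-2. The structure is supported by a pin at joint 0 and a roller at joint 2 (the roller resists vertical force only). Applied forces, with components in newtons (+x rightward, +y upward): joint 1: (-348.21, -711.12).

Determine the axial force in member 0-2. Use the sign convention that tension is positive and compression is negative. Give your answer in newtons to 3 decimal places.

71.084

N=3 nodes, M=3 members, R=3 reactions → 2N=6, M+R=6
member 0 (0-1): L=2.4041, (cx,cy)=(0.5536,0.8328)
member 1 (0-2): L=3.1000, (cx,cy)=(1.0000,0.0000)
member 2 (1-2): L=2.6716, (cx,cy)=(0.6622,-0.7494)
solve A·x = −loads:
  F[0-1] = -757.3350 N (compression)
  F[0-2] = +71.0839 N (tension)
  F[1-2] = -107.3525 N (compression)
  Rx@0 = +348.2100 N
  Ry@0 = +630.6735 N
  Ry@2 = +80.4465 N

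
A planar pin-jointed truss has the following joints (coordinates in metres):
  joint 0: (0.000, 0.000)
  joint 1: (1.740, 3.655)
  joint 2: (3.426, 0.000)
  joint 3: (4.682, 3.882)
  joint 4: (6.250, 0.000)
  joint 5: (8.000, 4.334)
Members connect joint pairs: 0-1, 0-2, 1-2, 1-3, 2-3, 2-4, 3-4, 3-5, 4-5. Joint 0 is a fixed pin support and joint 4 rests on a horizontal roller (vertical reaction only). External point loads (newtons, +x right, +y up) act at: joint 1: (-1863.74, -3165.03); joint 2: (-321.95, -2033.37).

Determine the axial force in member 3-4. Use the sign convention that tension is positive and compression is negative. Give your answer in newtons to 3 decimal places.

N=6 nodes, M=9 members, R=3 reactions → 2N=12, M+R=12
member 0 (0-1): L=4.0480, (cx,cy)=(0.4298,0.9029)
member 1 (0-2): L=3.4260, (cx,cy)=(1.0000,0.0000)
member 2 (1-2): L=4.0251, (cx,cy)=(0.4189,-0.9080)
member 3 (1-3): L=2.9507, (cx,cy)=(0.9970,0.0769)
member 4 (2-3): L=4.0801, (cx,cy)=(0.3078,0.9514)
member 5 (2-4): L=2.8240, (cx,cy)=(1.0000,0.0000)
member 6 (3-4): L=4.1867, (cx,cy)=(0.3745,-0.9272)
member 7 (3-5): L=3.3486, (cx,cy)=(0.9908,0.1350)
member 8 (4-5): L=4.6740, (cx,cy)=(0.3744,0.9273)
solve A·x = −loads:
  F[0-1] = -4754.1581 N (compression)
  F[0-2] = -142.1737 N (compression)
  F[1-2] = +1184.2810 N (tension)
  F[1-3] = -677.8438 N (compression)
  F[2-3] = +1006.8815 N (tension)
  F[2-4] = +365.8833 N (tension)
  F[3-4] = -976.9437 N (compression)
  F[3-5] = +0.0000 N (tension)
  F[4-5] = -0.0000 N (compression)
  Rx@0 = +2185.6900 N
  Ry@0 = +4292.5587 N
  Ry@4 = +905.8413 N

-976.944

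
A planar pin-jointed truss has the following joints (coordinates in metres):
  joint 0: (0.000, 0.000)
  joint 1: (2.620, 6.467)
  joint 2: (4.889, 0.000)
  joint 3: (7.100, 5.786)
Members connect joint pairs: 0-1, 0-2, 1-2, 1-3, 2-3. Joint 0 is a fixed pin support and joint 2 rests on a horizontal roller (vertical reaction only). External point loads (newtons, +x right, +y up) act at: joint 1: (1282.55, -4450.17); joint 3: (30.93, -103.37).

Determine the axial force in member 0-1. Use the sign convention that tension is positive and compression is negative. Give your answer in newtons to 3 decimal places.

-308.010

N=4 nodes, M=5 members, R=3 reactions → 2N=8, M+R=8
member 0 (0-1): L=6.9776, (cx,cy)=(0.3755,0.9268)
member 1 (0-2): L=4.8890, (cx,cy)=(1.0000,0.0000)
member 2 (1-2): L=6.8535, (cx,cy)=(0.3311,-0.9436)
member 3 (1-3): L=4.5315, (cx,cy)=(0.9886,-0.1503)
member 4 (2-3): L=6.1941, (cx,cy)=(0.3570,0.9341)
solve A·x = −loads:
  F[0-1] = -308.0101 N (compression)
  F[0-2] = +1429.1344 N (tension)
  F[1-2] = -4424.3235 N (compression)
  F[1-3] = +67.3288 N (tension)
  F[2-3] = -99.8282 N (compression)
  Rx@0 = -1313.4800 N
  Ry@0 = +285.4720 N
  Ry@2 = +4268.0680 N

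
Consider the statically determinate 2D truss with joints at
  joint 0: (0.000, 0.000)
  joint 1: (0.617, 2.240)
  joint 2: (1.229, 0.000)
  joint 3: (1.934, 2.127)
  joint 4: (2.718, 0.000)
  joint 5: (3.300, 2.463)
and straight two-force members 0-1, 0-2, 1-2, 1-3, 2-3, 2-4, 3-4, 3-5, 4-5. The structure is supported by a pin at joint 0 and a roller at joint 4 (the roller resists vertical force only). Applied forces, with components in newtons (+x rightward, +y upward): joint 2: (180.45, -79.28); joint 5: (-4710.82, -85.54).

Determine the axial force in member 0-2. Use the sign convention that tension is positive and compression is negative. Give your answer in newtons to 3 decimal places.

N=6 nodes, M=9 members, R=3 reactions → 2N=12, M+R=12
member 0 (0-1): L=2.3234, (cx,cy)=(0.2656,0.9641)
member 1 (0-2): L=1.2290, (cx,cy)=(1.0000,0.0000)
member 2 (1-2): L=2.3221, (cx,cy)=(0.2636,-0.9646)
member 3 (1-3): L=1.3218, (cx,cy)=(0.9963,-0.0855)
member 4 (2-3): L=2.2408, (cx,cy)=(0.3146,0.9492)
member 5 (2-4): L=1.4890, (cx,cy)=(1.0000,0.0000)
member 6 (3-4): L=2.2669, (cx,cy)=(0.3458,-0.9383)
member 7 (3-5): L=1.4067, (cx,cy)=(0.9711,0.2389)
member 8 (4-5): L=2.5308, (cx,cy)=(0.2300,0.9732)
solve A·x = −loads:
  F[0-1] = -4453.8866 N (compression)
  F[0-2] = -3347.6110 N (compression)
  F[1-2] = +4665.9315 N (tension)
  F[1-3] = -2421.3508 N (compression)
  F[2-3] = -4658.2424 N (compression)
  F[2-4] = -832.7534 N (compression)
  F[3-4] = +3186.3556 N (tension)
  F[3-5] = -5128.5049 N (compression)
  F[4-5] = +1170.8028 N (tension)
  Rx@0 = +4530.3700 N
  Ry@0 = +4293.9710 N
  Ry@4 = -4129.1510 N

-3347.611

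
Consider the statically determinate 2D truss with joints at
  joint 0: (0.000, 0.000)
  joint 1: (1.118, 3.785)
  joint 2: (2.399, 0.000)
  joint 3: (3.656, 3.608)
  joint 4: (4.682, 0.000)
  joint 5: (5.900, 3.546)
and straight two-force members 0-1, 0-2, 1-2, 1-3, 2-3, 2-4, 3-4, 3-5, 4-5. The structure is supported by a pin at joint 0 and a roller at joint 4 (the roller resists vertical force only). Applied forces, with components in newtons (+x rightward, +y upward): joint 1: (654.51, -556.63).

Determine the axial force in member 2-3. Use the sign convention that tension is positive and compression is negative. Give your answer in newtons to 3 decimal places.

N=6 nodes, M=9 members, R=3 reactions → 2N=12, M+R=12
member 0 (0-1): L=3.9467, (cx,cy)=(0.2833,0.9590)
member 1 (0-2): L=2.3990, (cx,cy)=(1.0000,0.0000)
member 2 (1-2): L=3.9959, (cx,cy)=(0.3206,-0.9472)
member 3 (1-3): L=2.5442, (cx,cy)=(0.9976,-0.0696)
member 4 (2-3): L=3.8207, (cx,cy)=(0.3290,0.9443)
member 5 (2-4): L=2.2830, (cx,cy)=(1.0000,0.0000)
member 6 (3-4): L=3.7510, (cx,cy)=(0.2735,-0.9619)
member 7 (3-5): L=2.2449, (cx,cy)=(0.9996,-0.0276)
member 8 (4-5): L=3.7494, (cx,cy)=(0.3249,0.9458)
solve A·x = −loads:
  F[0-1] = +109.9036 N (tension)
  F[0-2] = +623.3768 N (tension)
  F[1-2] = -668.8087 N (compression)
  F[1-3] = -409.9642 N (compression)
  F[2-3] = +670.8562 N (tension)
  F[2-4] = +188.2607 N (tension)
  F[3-4] = -688.2791 N (compression)
  F[3-5] = -0.0000 N (compression)
  F[4-5] = +0.0000 N (tension)
  Rx@0 = -654.5100 N
  Ry@0 = -105.4018 N
  Ry@4 = +662.0318 N

670.856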